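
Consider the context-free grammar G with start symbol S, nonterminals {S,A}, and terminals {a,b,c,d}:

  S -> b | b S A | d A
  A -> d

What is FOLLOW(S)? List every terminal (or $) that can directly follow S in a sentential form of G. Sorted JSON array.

FIRST sets, iterate to fixpoint:
pass 1:
  A via A→d: +{d}
  S via S→b: +{b}
  S via S→d A: +{d}
  S: {b,d}  A: {d}
pass 2: — fixpoint
  S: {b,d}  A: {d}

Compute FOLLOW by fixpoint:
initialize: $ ∈ FOLLOW(S)
round 1:
  S→b S A: FOLLOW(S) ⊇ FIRST(A) = {d}; new: +{d}
  S→b S A: FOLLOW(A) ⊇ FOLLOW(S) ⊇ {$,d}; new: +{$,d}
  FOLLOW(S)={$,d}  FOLLOW(A)={$,d}
round 2: — fixpoint
  FOLLOW(S)={$,d}  FOLLOW(A)={$,d}

FOLLOW(S) = ["$", "d"]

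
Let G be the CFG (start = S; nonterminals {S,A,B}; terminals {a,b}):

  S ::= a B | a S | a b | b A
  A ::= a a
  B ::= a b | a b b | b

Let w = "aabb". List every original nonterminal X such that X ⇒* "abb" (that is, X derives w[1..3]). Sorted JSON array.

Convert to CNF:
  S -> T0 B | T0 S | T0 T1 | T1 A
  A -> T0 T0
  B -> T0 T1 | T0 X2 | b
  T0 -> a
  T1 -> b
  X2 -> T1 T1

CYK fill, restricted to cells inside w[1..3]:
  [1..1]={T0}  "a"  orig:{}
  [2..2]={B,T1}  "b"  orig:{B}
  [3..3]={B,T1}  "b"  orig:{B}
  [1..2]={B,S}  "ab"
  [2..3]={X2}  "bb"  orig:{}
  [1..3]={B}  "abb"

Original NTs in T[1,3] deriving "abb": ["B"]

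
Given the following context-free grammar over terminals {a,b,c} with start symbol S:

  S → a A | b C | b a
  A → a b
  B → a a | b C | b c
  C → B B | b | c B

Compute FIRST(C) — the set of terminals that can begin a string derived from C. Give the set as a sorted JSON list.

Compute FIRST by fixpoint:
iter 1:
  A via A→a b: +{a}
  B via B→a a: +{a}
  B via B→b C: +{b}
  C via C→B B: +{a,b}
  C via C→c B: +{c}
  S via S→a A: +{a}
  S via S→b C: +{b}
  FIRST[S]={a,b}  FIRST[A]={a}  FIRST[B]={a,b}  FIRST[C]={a,b,c}
iter 2: (stable)
  FIRST[S]={a,b}  FIRST[A]={a}  FIRST[B]={a,b}  FIRST[C]={a,b,c}

FIRST(C) = ["a", "b", "c"]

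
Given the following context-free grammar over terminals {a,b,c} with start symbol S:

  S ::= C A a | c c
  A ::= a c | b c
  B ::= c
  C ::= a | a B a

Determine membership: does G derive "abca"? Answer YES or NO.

Convert to CNF:
  S -> C X4 | T1 T1
  A -> T0 T1 | T2 T1
  B -> c
  C -> T0 X3 | a
  T0 -> a
  T1 -> c
  T2 -> b
  X3 -> B T0
  X4 -> A T0

CYK table (by increasing span):
  T[0,0] 'a' = {C,T0}  orig:{C}
  T[1,1] 'b' = {T2}  orig:{}
  T[2,2] 'c' = {B,T1}  orig:{B}
  T[3,3] 'a' = {C,T0}  orig:{C}
  T[0,1] 'ab' = ∅
  T[1,2] 'bc' = {A}
  T[2,3] 'ca' = {X3}  orig:{}
  T[0,2] 'abc' = ∅
  T[1,3] 'bca' = {X4}  orig:{}
  T[0,3] 'abca' = {S}

S ∈ T[0,3] ⇒ YES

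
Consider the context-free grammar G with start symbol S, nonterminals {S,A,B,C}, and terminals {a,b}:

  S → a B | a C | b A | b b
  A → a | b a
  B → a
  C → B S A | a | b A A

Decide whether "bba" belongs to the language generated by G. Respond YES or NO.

Convert to CNF:
  S -> T0 A | T0 T0 | T1 B | T1 C
  A -> T0 T1 | a
  B -> a
  C -> B X2 | T0 X3 | a
  T0 -> b
  T1 -> a
  X2 -> S A
  X3 -> A A

CYK fill:
  cell(0,0) b: {T0}  orig:{}
  cell(1,1) b: {T0}  orig:{}
  cell(2,2) a: {A,B,C,T1}  orig:{A,B,C}
  cell(0,1) bb: {S}
  cell(1,2) ba: {A,S}
  cell(0,2) bba: {S,X2}  orig:{S}

S ∈ T[0,2] ⇒ YES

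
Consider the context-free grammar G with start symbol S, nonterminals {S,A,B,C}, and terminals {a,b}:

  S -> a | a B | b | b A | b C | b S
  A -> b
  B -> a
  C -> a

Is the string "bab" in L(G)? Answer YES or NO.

CNF form of G:
  S -> T0 B | T1 A | T1 C | T1 S | a | b
  A -> b
  B -> a
  C -> a
  T0 -> a
  T1 -> b

Fill CYK table bottom-up:
  T[0,0] 'b' = {A,S,T1}  orig:{A,S}
  T[1,1] 'a' = {B,C,S,T0}  orig:{B,C,S}
  T[2,2] 'b' = {A,S,T1}  orig:{A,S}
  T[0,1] 'ba' = {S}
  T[1,2] 'ab' = ∅
  T[0,2] 'bab' = ∅

S ∉ T[0,2] ⇒ NO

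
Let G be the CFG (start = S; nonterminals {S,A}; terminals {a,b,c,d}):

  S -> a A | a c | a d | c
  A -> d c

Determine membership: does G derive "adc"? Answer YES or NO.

CNF form of G:
  S -> T2 A | T2 T0 | T2 T1 | c
  A -> T0 T1
  T0 -> d
  T1 -> c
  T2 -> a

Fill CYK table bottom-up:
  cell(0,0) a: {T2}  orig:{}
  cell(1,1) d: {T0}  orig:{}
  cell(2,2) c: {S,T1}  orig:{S}
  cell(0,1) ad: {S}
  cell(1,2) dc: {A}
  cell(0,2) adc: {S}

S ∈ T[0,2] ⇒ YES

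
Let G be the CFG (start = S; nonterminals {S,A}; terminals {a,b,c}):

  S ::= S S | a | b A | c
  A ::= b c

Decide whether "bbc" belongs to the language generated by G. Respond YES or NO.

CNF form of G:
  S -> S S | T0 A | a | c
  A -> T0 T1
  T0 -> b
  T1 -> c

CYK table (by increasing span):
  cell(0,0) b: {T0}  orig:{}
  cell(1,1) b: {T0}  orig:{}
  cell(2,2) c: {S,T1}  orig:{S}
  cell(0,1) bb: ∅
  cell(1,2) bc: {A}
  cell(0,2) bbc: {S}

S ∈ T[0,2] ⇒ YES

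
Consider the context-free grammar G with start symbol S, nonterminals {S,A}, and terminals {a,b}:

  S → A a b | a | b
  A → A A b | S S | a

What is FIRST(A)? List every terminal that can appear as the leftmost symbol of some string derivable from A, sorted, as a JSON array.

FIRST sets, iterate to fixpoint:
pass 1:
  A via A→a: +{a}
  S via S→A a b: +{a}
  S via S→b: +{b}
  S: {a,b}  A: {a}
pass 2:
  A via A→S S: +{b}
  S: {a,b}  A: {a,b}
pass 3: (no change)
  S: {a,b}  A: {a,b}

FIRST(A) = ["a", "b"]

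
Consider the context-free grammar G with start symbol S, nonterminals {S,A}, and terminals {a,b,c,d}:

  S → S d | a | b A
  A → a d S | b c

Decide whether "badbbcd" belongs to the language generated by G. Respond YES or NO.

Convert to CNF:
  S -> S T1 | T2 A | a
  A -> T0 X4 | T2 T3
  T0 -> a
  T1 -> d
  T2 -> b
  T3 -> c
  X4 -> T1 S

Fill CYK table bottom-up:
  T[0,0] 'b' = {T2}  orig:{}
  T[1,1] 'a' = {S,T0}  orig:{S}
  T[2,2] 'd' = {T1}  orig:{}
  T[3,3] 'b' = {T2}  orig:{}
  T[4,4] 'b' = {T2}  orig:{}
  T[5,5] 'c' = {T3}  orig:{}
  T[6,6] 'd' = {T1}  orig:{}
  T[0,1] 'ba' = ∅
  T[1,2] 'ad' = {S}
  T[2,3] 'db' = ∅
  T[3,4] 'bb' = ∅
  T[4,5] 'bc' = {A}
  T[5,6] 'cd' = ∅
  T[0,2] 'bad' = ∅
  T[1,3] 'adb' = ∅
  T[2,4] 'dbb' = ∅
  T[3,5] 'bbc' = {S}
  T[4,6] 'bcd' = ∅
  T[0,3] 'badb' = ∅
  T[1,4] 'adbb' = ∅
  T[2,5] 'dbbc' = {X4}  orig:{}
  T[3,6] 'bbcd' = {S}
  T[0,4] 'badbb' = ∅
  T[1,5] 'adbbc' = {A}
  T[2,6] 'dbbcd' = {X4}  orig:{}
  T[0,5] 'badbbc' = {S}
  T[1,6] 'adbbcd' = {A}
  T[0,6] 'badbbcd' = {S}

S ∈ T[0,6] ⇒ YES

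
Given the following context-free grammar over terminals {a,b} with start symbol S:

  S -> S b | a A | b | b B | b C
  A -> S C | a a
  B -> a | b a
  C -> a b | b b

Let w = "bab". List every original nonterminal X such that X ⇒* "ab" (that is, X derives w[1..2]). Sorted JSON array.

Convert to CNF:
  S -> S T1 | T0 A | T1 B | T1 C | b
  A -> S C | T0 T0
  B -> T1 T0 | a
  C -> T0 T1 | T1 T1
  T0 -> a
  T1 -> b

Fill CYK table bottom-up — only the sub-triangle for w[1..2]:
  cell(1,1) a: {B,T0}  orig:{B}
  cell(2,2) b: {S,T1}  orig:{S}
  cell(1,2) ab: {C}

Original NTs in T[1,2] deriving "ab": ["C"]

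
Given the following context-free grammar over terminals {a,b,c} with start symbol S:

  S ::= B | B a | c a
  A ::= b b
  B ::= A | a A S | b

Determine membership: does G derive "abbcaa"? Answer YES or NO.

CNF form of G:
  S -> B T1 | T0 T0 | T1 X4 | T2 T1 | b
  A -> T0 T0
  B -> T0 T0 | T1 X3 | b
  T0 -> b
  T1 -> a
  T2 -> c
  X3 -> A S
  X4 -> A S

CYK fill:
  T[0,0] 'a' = {T1}  orig:{}
  T[1,1] 'b' = {B,S,T0}  orig:{B,S}
  T[2,2] 'b' = {B,S,T0}  orig:{B,S}
  T[3,3] 'c' = {T2}  orig:{}
  T[4,4] 'a' = {T1}  orig:{}
  T[5,5] 'a' = {T1}  orig:{}
  T[0,1] 'ab' = ∅
  T[1,2] 'bb' = {A,B,S}
  T[2,3] 'bc' = ∅
  T[3,4] 'ca' = {S}
  T[4,5] 'aa' = ∅
  T[0,2] 'abb' = ∅
  T[1,3] 'bbc' = ∅
  T[2,4] 'bca' = ∅
  T[3,5] 'caa' = ∅
  T[0,3] 'abbc' = ∅
  T[1,4] 'bbca' = {X3,X4}  orig:{}
  T[2,5] 'bcaa' = ∅
  T[0,4] 'abbca' = {B,S}
  T[1,5] 'bbcaa' = ∅
  T[0,5] 'abbcaa' = {S}

S ∈ T[0,5] ⇒ YES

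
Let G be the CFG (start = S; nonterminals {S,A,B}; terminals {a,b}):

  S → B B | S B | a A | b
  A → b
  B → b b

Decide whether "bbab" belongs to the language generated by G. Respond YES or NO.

CNF form of G:
  S -> B B | S B | T1 A | b
  A -> b
  B -> T0 T0
  T0 -> b
  T1 -> a

CYK fill:
  [0..0]={A,S,T0}  "b"  orig:{A,S}
  [1..1]={A,S,T0}  "b"  orig:{A,S}
  [2..2]={T1}  "a"  orig:{}
  [3..3]={A,S,T0}  "b"  orig:{A,S}
  [0..1]={B}  "bb"
  [1..2]=∅  "ba"
  [2..3]={S}  "ab"
  [0..2]=∅  "bba"
  [1..3]=∅  "bab"
  [0..3]=∅  "bbab"

S ∉ T[0,3] ⇒ NO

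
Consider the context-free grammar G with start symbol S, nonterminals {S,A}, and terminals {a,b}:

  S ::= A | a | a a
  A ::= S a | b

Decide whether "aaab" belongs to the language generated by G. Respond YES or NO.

CNF form of G:
  S -> S T0 | T0 T0 | a | b
  A -> S T0 | b
  T0 -> a

CYK fill:
  T[0,0] 'a' = {S,T0}  orig:{S}
  T[1,1] 'a' = {S,T0}  orig:{S}
  T[2,2] 'a' = {S,T0}  orig:{S}
  T[3,3] 'b' = {A,S}
  T[0,1] 'aa' = {A,S}
  T[1,2] 'aa' = {A,S}
  T[2,3] 'ab' = ∅
  T[0,2] 'aaa' = {A,S}
  T[1,3] 'aab' = ∅
  T[0,3] 'aaab' = ∅

S ∉ T[0,3] ⇒ NO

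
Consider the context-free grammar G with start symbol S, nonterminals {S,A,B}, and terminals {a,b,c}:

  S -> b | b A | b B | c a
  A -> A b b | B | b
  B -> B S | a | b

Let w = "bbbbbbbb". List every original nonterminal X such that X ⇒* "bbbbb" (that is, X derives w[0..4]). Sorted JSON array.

Convert to CNF:
  S -> T0 A | T0 B | T1 T2 | b
  A -> A X3 | B S | a | b
  B -> B S | a | b
  T0 -> b
  T1 -> c
  T2 -> a
  X3 -> T0 T0

CYK table (by increasing span) (cells [i..j] with 0 ≤ i ≤ j ≤ 4 only):
  T[0,0] 'b' = {A,B,S,T0}  orig:{A,B,S}
  T[1,1] 'b' = {A,B,S,T0}  orig:{A,B,S}
  T[2,2] 'b' = {A,B,S,T0}  orig:{A,B,S}
  T[3,3] 'b' = {A,B,S,T0}  orig:{A,B,S}
  T[4,4] 'b' = {A,B,S,T0}  orig:{A,B,S}
  T[0,1] 'bb' = {A,B,S,X3}  orig:{A,B,S}
  T[1,2] 'bb' = {A,B,S,X3}  orig:{A,B,S}
  T[2,3] 'bb' = {A,B,S,X3}  orig:{A,B,S}
  T[3,4] 'bb' = {A,B,S,X3}  orig:{A,B,S}
  T[0,2] 'bbb' = {A,B,S}
  T[1,3] 'bbb' = {A,B,S}
  T[2,4] 'bbb' = {A,B,S}
  T[0,3] 'bbbb' = {A,B,S}
  T[1,4] 'bbbb' = {A,B,S}
  T[0,4] 'bbbbb' = {A,B,S}

Original NTs in T[0,4] deriving "bbbbb": ["A", "B", "S"]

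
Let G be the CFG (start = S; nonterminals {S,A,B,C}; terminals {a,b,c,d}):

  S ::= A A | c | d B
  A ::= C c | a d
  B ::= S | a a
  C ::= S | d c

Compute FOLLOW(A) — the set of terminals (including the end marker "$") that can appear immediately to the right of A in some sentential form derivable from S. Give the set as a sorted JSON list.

FIRST sets, iterate to fixpoint:
[1]
  A via A→a d: +{a}
  B via B→a a: +{a}
  C via C→d c: +{d}
  S via S→A A: +{a}
  S via S→c: +{c}
  S via S→d B: +{d}
  S: {a,c,d}  A: {a}  B: {a}  C: {d}
[2]
  A via A→C c: +{d}
  B via B→S: +{c,d}
  C via C→S: +{a,c}
  S: {a,c,d}  A: {a,d}  B: {a,c,d}  C: {a,c,d}
[3]
  A via A→C c: +{c}
  S: {a,c,d}  A: {a,c,d}  B: {a,c,d}  C: {a,c,d}
[4] — fixpoint
  S: {a,c,d}  A: {a,c,d}  B: {a,c,d}  C: {a,c,d}

Compute FOLLOW by fixpoint:
initialize: $ ∈ FOLLOW(S)
iter 1:
  A→C c: FOLLOW(C) ⊇ FIRST(c) = {c}; new: +{c}
  C→S: FOLLOW(S) ⊇ FOLLOW(C) ⊇ {c}; new: +{c}
  S→A A: FOLLOW(A) ⊇ FIRST(A) = {a,c,d}; new: +{a,c,d}
  S→A A: FOLLOW(A) ⊇ FOLLOW(S) ⊇ {$,c}; new: +{$}
  S→d B: FOLLOW(B) ⊇ FOLLOW(S) ⊇ {$,c}; new: +{$,c}
  FOLLOW(S)={$,c}  FOLLOW(A)={$,a,c,d}  FOLLOW(B)={$,c}  FOLLOW(C)={c}
iter 2: — fixpoint
  FOLLOW(S)={$,c}  FOLLOW(A)={$,a,c,d}  FOLLOW(B)={$,c}  FOLLOW(C)={c}

FOLLOW(A) = ["$", "a", "c", "d"]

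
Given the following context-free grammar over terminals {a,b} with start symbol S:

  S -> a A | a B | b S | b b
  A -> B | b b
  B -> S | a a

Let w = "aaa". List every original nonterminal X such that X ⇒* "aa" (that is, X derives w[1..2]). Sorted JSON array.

CNF form of G:
  S -> T0 A | T0 B | T1 S | T1 T1
  A -> T0 A | T0 B | T0 T0 | T1 S | T1 T1
  B -> T0 A | T0 B | T0 T0 | T1 S | T1 T1
  T0 -> a
  T1 -> b

CYK table (by increasing span) (cells [i..j] with 1 ≤ i ≤ j ≤ 2 only):
  [1..1]={T0}  "a"  orig:{}
  [2..2]={T0}  "a"  orig:{}
  [1..2]={A,B}  "aa"

Original NTs in T[1,2] deriving "aa": ["A", "B"]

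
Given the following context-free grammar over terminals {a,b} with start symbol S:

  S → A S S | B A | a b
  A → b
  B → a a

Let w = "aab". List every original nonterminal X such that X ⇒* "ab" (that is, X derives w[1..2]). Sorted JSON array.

Convert to CNF:
  S -> A X2 | B A | T0 T1
  A -> b
  B -> T0 T0
  T0 -> a
  T1 -> b
  X2 -> S S

Fill CYK table bottom-up (cells [i..j] with 1 ≤ i ≤ j ≤ 2 only):
  cell(1,1) a: {T0}  orig:{}
  cell(2,2) b: {A,T1}  orig:{A}
  cell(1,2) ab: {S}

Original NTs in T[1,2] deriving "ab": ["S"]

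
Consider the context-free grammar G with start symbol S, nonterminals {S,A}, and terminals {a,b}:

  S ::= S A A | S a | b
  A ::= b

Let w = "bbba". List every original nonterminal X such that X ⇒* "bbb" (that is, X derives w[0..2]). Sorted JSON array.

Convert to CNF:
  S -> S T0 | S X1 | b
  A -> b
  T0 -> a
  X1 -> A A

CYK table (by increasing span) (cells [i..j] with 0 ≤ i ≤ j ≤ 2 only):
  cell(0,0) b: {A,S}
  cell(1,1) b: {A,S}
  cell(2,2) b: {A,S}
  cell(0,1) bb: {X1}  orig:{}
  cell(1,2) bb: {X1}  orig:{}
  cell(0,2) bbb: {S}

Original NTs in T[0,2] deriving "bbb": ["S"]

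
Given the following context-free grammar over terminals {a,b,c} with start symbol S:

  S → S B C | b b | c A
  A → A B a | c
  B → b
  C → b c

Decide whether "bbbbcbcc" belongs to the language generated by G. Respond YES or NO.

CNF form of G:
  S -> S X4 | T1 T1 | T2 A
  A -> A X3 | c
  B -> b
  C -> T1 T2
  T0 -> a
  T1 -> b
  T2 -> c
  X3 -> B T0
  X4 -> B C

Fill CYK table bottom-up:
  cell(0,0) b: {B,T1}  orig:{B}
  cell(1,1) b: {B,T1}  orig:{B}
  cell(2,2) b: {B,T1}  orig:{B}
  cell(3,3) b: {B,T1}  orig:{B}
  cell(4,4) c: {A,T2}  orig:{A}
  cell(5,5) b: {B,T1}  orig:{B}
  cell(6,6) c: {A,T2}  orig:{A}
  cell(7,7) c: {A,T2}  orig:{A}
  cell(0,1) bb: {S}
  cell(1,2) bb: {S}
  cell(2,3) bb: {S}
  cell(3,4) bc: {C}
  cell(4,5) cb: ∅
  cell(5,6) bc: {C}
  cell(6,7) cc: {S}
  cell(0,2) bbb: ∅
  cell(1,3) bbb: ∅
  cell(2,4) bbc: {X4}  orig:{}
  cell(3,5) bcb: ∅
  cell(4,6) cbc: ∅
  cell(5,7) bcc: ∅
  cell(0,3) bbbb: ∅
  cell(1,4) bbbc: ∅
  cell(2,5) bbcb: ∅
  cell(3,6) bcbc: ∅
  cell(4,7) cbcc: ∅
  cell(0,4) bbbbc: {S}
  cell(1,5) bbbcb: ∅
  cell(2,6) bbcbc: ∅
  cell(3,7) bcbcc: ∅
  cell(0,5) bbbbcb: ∅
  cell(1,6) bbbcbc: ∅
  cell(2,7) bbcbcc: ∅
  cell(0,6) bbbbcbc: ∅
  cell(1,7) bbbcbcc: ∅
  cell(0,7) bbbbcbcc: ∅

S ∉ T[0,7] ⇒ NO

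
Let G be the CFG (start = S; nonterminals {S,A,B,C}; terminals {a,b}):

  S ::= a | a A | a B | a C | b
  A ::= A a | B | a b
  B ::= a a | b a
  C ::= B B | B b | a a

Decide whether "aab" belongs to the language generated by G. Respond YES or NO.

Convert to CNF:
  S -> T0 A | T0 B | T0 C | a | b
  A -> A T0 | T0 T0 | T0 T1 | T1 T0
  B -> T0 T0 | T1 T0
  C -> B B | B T1 | T0 T0
  T0 -> a
  T1 -> b

CYK table (by increasing span):
  [0..0]={S,T0}  "a"  orig:{S}
  [1..1]={S,T0}  "a"  orig:{S}
  [2..2]={S,T1}  "b"  orig:{S}
  [0..1]={A,B,C}  "aa"
  [1..2]={A}  "ab"
  [0..2]={C,S}  "aab"

S ∈ T[0,2] ⇒ YES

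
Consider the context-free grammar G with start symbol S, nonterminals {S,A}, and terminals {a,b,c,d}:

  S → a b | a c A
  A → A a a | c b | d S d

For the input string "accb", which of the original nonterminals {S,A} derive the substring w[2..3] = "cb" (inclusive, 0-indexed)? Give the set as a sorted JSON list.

Convert to CNF:
  S -> T0 T2 | T0 X6
  A -> A X4 | T1 T2 | T3 X5
  T0 -> a
  T1 -> c
  T2 -> b
  T3 -> d
  X4 -> T0 T0
  X5 -> S T3
  X6 -> T1 A

Fill CYK table bottom-up (cells [i..j] with 2 ≤ i ≤ j ≤ 3 only):
  [2..2]={T1}  "c"  orig:{}
  [3..3]={T2}  "b"  orig:{}
  [2..3]={A}  "cb"

Original NTs in T[2,3] deriving "cb": ["A"]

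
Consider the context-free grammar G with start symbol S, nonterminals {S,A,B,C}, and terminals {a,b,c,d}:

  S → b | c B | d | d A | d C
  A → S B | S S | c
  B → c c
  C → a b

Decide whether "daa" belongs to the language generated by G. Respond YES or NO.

CNF form of G:
  S -> T0 B | T3 A | T3 C | b | d
  A -> S B | S S | c
  B -> T0 T0
  C -> T1 T2
  T0 -> c
  T1 -> a
  T2 -> b
  T3 -> d

Fill CYK table bottom-up:
  [0..0]={S,T3}  "d"  orig:{S}
  [1..1]={T1}  "a"  orig:{}
  [2..2]={T1}  "a"  orig:{}
  [0..1]=∅  "da"
  [1..2]=∅  "aa"
  [0..2]=∅  "daa"

S ∉ T[0,2] ⇒ NO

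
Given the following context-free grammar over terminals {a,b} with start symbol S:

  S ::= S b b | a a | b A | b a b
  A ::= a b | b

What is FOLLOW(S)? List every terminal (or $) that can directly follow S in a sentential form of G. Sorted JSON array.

FIRST sets, iterate to fixpoint:
iter 1:
  A via A→a b: +{a}
  A via A→b: +{b}
  S via S→a a: +{a}
  S via S→b A: +{b}
  S: {a,b}  A: {a,b}
iter 2: (stable)
  S: {a,b}  A: {a,b}

FOLLOW sets:
seed FOLLOW(S) with $
pass 1:
  S→S b b: FOLLOW(S) ⊇ FIRST(b) = {b}; new: +{b}
  S→b A: FOLLOW(A) ⊇ FOLLOW(S) ⊇ {$,b}; new: +{$,b}
  S: {$,b}  A: {$,b}
pass 2: (no change)
  S: {$,b}  A: {$,b}

FOLLOW(S) = ["$", "b"]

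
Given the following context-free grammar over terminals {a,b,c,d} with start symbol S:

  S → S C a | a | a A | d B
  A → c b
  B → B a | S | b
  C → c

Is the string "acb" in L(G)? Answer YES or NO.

Convert to CNF:
  S -> S X5 | T2 A | T3 B | a
  A -> T0 T1
  B -> B T2 | S X4 | T2 A | T3 B | a | b
  C -> c
  T0 -> c
  T1 -> b
  T2 -> a
  T3 -> d
  X4 -> C T2
  X5 -> C T2

Fill CYK table bottom-up:
  [0..0]={B,S,T2}  "a"  orig:{B,S}
  [1..1]={C,T0}  "c"  orig:{C}
  [2..2]={B,T1}  "b"  orig:{B}
  [0..1]=∅  "ac"
  [1..2]={A}  "cb"
  [0..2]={B,S}  "acb"

S ∈ T[0,2] ⇒ YES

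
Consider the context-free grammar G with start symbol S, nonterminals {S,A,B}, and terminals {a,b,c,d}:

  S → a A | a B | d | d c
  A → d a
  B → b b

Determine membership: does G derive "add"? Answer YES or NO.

Convert to CNF:
  S -> T0 T3 | T1 A | T1 B | d
  A -> T0 T1
  B -> T2 T2
  T0 -> d
  T1 -> a
  T2 -> b
  T3 -> c

CYK fill:
  [0..0]={T1}  "a"  orig:{}
  [1..1]={S,T0}  "d"  orig:{S}
  [2..2]={S,T0}  "d"  orig:{S}
  [0..1]=∅  "ad"
  [1..2]=∅  "dd"
  [0..2]=∅  "add"

S ∉ T[0,2] ⇒ NO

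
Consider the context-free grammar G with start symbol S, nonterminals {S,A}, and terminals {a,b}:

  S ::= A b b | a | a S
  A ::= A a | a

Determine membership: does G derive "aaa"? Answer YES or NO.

Convert to CNF:
  S -> A X2 | T0 S | a
  A -> A T0 | a
  T0 -> a
  T1 -> b
  X2 -> T1 T1

CYK fill:
  cell(0,0) a: {A,S,T0}  orig:{A,S}
  cell(1,1) a: {A,S,T0}  orig:{A,S}
  cell(2,2) a: {A,S,T0}  orig:{A,S}
  cell(0,1) aa: {A,S}
  cell(1,2) aa: {A,S}
  cell(0,2) aaa: {A,S}

S ∈ T[0,2] ⇒ YES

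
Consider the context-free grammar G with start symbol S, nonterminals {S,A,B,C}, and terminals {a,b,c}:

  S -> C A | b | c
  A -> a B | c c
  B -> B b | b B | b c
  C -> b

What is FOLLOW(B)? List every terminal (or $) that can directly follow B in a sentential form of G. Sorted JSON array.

Compute FIRST by fixpoint:
iter 1:
  A via A→a B: +{a}
  A via A→c c: +{c}
  B via B→b B: +{b}
  C via C→b: +{b}
  S via S→C A: +{b}
  S via S→c: +{c}
  FIRST[S]={b,c}  FIRST[A]={a,c}  FIRST[B]={b}  FIRST[C]={b}
iter 2: (no change)
  FIRST[S]={b,c}  FIRST[A]={a,c}  FIRST[B]={b}  FIRST[C]={b}

FOLLOW sets:
initialize: $ ∈ FOLLOW(S)
pass 1:
  B→B b: FOLLOW(B) ⊇ FIRST(b) = {b}; new: +{b}
  S→C A: FOLLOW(C) ⊇ FIRST(A) = {a,c}; new: +{a,c}
  S→C A: FOLLOW(A) ⊇ FOLLOW(S) ⊇ {$}; new: +{$}
  S: {$}  A: {$}  B: {b}  C: {a,c}
pass 2:
  A→a B: FOLLOW(B) ⊇ FOLLOW(A) ⊇ {$}; new: +{$}
  S: {$}  A: {$}  B: {$,b}  C: {a,c}
pass 3: — fixpoint
  S: {$}  A: {$}  B: {$,b}  C: {a,c}

FOLLOW(B) = ["$", "b"]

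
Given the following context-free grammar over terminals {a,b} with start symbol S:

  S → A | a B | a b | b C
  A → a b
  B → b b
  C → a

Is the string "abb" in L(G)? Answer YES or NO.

CNF form of G:
  S -> T0 B | T0 T1 | T1 C
  A -> T0 T1
  B -> T1 T1
  C -> a
  T0 -> a
  T1 -> b

Fill CYK table bottom-up:
  [0..0]={C,T0}  "a"  orig:{C}
  [1..1]={T1}  "b"  orig:{}
  [2..2]={T1}  "b"  orig:{}
  [0..1]={A,S}  "ab"
  [1..2]={B}  "bb"
  [0..2]={S}  "abb"

S ∈ T[0,2] ⇒ YES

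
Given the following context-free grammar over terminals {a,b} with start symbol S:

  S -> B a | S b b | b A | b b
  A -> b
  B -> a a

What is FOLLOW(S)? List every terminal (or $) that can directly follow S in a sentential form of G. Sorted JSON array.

FIRST iteration:
iter 1:
  A via A→b: +{b}
  B via B→a a: +{a}
  S via S→B a: +{a}
  S via S→b A: +{b}
  S: {a,b}  A: {b}  B: {a}
iter 2: (stable)
  S: {a,b}  A: {b}  B: {a}

FOLLOW iteration:
initialize: $ ∈ FOLLOW(S)
round 1:
  S→B a: FOLLOW(B) ⊇ FIRST(a) = {a}; new: +{a}
  S→S b b: FOLLOW(S) ⊇ FIRST(b) = {b}; new: +{b}
  S→b A: FOLLOW(A) ⊇ FOLLOW(S) ⊇ {$,b}; new: +{$,b}
  FOLLOW(S)={$,b}  FOLLOW(A)={$,b}  FOLLOW(B)={a}
round 2: (no change)
  FOLLOW(S)={$,b}  FOLLOW(A)={$,b}  FOLLOW(B)={a}

FOLLOW(S) = ["$", "b"]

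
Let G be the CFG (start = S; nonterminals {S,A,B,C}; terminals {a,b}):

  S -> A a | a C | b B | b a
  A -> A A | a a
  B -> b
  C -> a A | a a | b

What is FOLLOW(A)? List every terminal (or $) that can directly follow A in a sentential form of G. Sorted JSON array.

FIRST sets, iterate to fixpoint:
[1]
  A via A→a a: +{a}
  B via B→b: +{b}
  C via C→a A: +{a}
  C via C→b: +{b}
  S via S→A a: +{a}
  S via S→b B: +{b}
  S: {a,b}  A: {a}  B: {b}  C: {a,b}
[2] — fixpoint
  S: {a,b}  A: {a}  B: {b}  C: {a,b}

FOLLOW sets:
initialize: $ ∈ FOLLOW(S)
pass 1:
  A→A A: FOLLOW(A) ⊇ FIRST(A) = {a}; new: +{a}
  S→a C: FOLLOW(C) ⊇ FOLLOW(S) ⊇ {$}; new: +{$}
  S→b B: FOLLOW(B) ⊇ FOLLOW(S) ⊇ {$}; new: +{$}
  FOLLOW(S)={$}  FOLLOW(A)={a}  FOLLOW(B)={$}  FOLLOW(C)={$}
pass 2:
  C→a A: FOLLOW(A) ⊇ FOLLOW(C) ⊇ {$}; new: +{$}
  FOLLOW(S)={$}  FOLLOW(A)={$,a}  FOLLOW(B)={$}  FOLLOW(C)={$}
pass 3: (no change)
  FOLLOW(S)={$}  FOLLOW(A)={$,a}  FOLLOW(B)={$}  FOLLOW(C)={$}

FOLLOW(A) = ["$", "a"]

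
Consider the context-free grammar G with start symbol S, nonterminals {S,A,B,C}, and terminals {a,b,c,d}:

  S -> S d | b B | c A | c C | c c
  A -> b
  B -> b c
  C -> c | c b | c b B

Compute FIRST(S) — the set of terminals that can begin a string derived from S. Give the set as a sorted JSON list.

Compute FIRST by fixpoint:
round 1:
  A via A→b: +{b}
  B via B→b c: +{b}
  C via C→c: +{c}
  S via S→b B: +{b}
  S via S→c A: +{c}
  FIRST[S]={b,c}  FIRST[A]={b}  FIRST[B]={b}  FIRST[C]={c}
round 2: done
  FIRST[S]={b,c}  FIRST[A]={b}  FIRST[B]={b}  FIRST[C]={c}

FIRST(S) = ["b", "c"]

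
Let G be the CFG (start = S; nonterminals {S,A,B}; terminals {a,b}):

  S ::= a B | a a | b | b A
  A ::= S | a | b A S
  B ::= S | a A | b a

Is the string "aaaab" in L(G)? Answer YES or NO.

Convert to CNF:
  S -> T0 B | T0 T0 | T1 A | b
  A -> T0 B | T0 T0 | T1 A | T1 X2 | a | b
  B -> T0 A | T0 B | T0 T0 | T1 A | T1 T0 | b
  T0 -> a
  T1 -> b
  X2 -> A S

CYK fill:
  [0..0]={A,T0}  "a"  orig:{A}
  [1..1]={A,T0}  "a"  orig:{A}
  [2..2]={A,T0}  "a"  orig:{A}
  [3..3]={A,T0}  "a"  orig:{A}
  [4..4]={A,B,S,T1}  "b"  orig:{A,B,S}
  [0..1]={A,B,S}  "aa"
  [1..2]={A,B,S}  "aa"
  [2..3]={A,B,S}  "aa"
  [3..4]={A,B,S,X2}  "ab"  orig:{A,B,S}
  [0..2]={A,B,S,X2}  "aaa"  orig:{A,B,S}
  [1..3]={A,B,S,X2}  "aaa"  orig:{A,B,S}
  [2..4]={A,B,S,X2}  "aab"  orig:{A,B,S}
  [0..3]={A,B,S,X2}  "aaaa"  orig:{A,B,S}
  [1..4]={A,B,S,X2}  "aaab"  orig:{A,B,S}
  [0..4]={A,B,S,X2}  "aaaab"  orig:{A,B,S}

S ∈ T[0,4] ⇒ YES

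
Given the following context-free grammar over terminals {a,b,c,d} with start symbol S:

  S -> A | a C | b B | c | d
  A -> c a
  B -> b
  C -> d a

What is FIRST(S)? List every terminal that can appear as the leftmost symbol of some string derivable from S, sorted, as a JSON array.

FIRST sets, iterate to fixpoint:
[1]
  A via A→c a: +{c}
  B via B→b: +{b}
  C via C→d a: +{d}
  S via S→A: +{c}
  S via S→a C: +{a}
  S via S→b B: +{b}
  S via S→d: +{d}
  S: {a,b,c,d}  A: {c}  B: {b}  C: {d}
[2] done
  S: {a,b,c,d}  A: {c}  B: {b}  C: {d}

FIRST(S) = ["a", "b", "c", "d"]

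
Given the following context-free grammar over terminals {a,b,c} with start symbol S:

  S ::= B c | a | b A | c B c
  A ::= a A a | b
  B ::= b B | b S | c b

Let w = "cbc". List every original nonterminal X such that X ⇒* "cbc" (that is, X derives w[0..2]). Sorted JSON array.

Convert to CNF:
  S -> B T2 | T1 A | T2 X4 | a
  A -> T0 X3 | b
  B -> T1 B | T1 S | T2 T1
  T0 -> a
  T1 -> b
  T2 -> c
  X3 -> A T0
  X4 -> B T2

CYK fill — only the sub-triangle for w[0..2]:
  [0..0]={T2}  "c"  orig:{}
  [1..1]={A,T1}  "b"  orig:{A}
  [2..2]={T2}  "c"  orig:{}
  [0..1]={B}  "cb"
  [1..2]=∅  "bc"
  [0..2]={S,X4}  "cbc"  orig:{S}

Original NTs in T[0,2] deriving "cbc": ["S"]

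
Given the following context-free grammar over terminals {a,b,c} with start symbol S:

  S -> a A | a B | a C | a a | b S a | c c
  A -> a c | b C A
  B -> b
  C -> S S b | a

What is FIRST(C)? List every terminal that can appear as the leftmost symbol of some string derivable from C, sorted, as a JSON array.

Compute FIRST by fixpoint:
iter 1:
  A via A→a c: +{a}
  A via A→b C A: +{b}
  B via B→b: +{b}
  C via C→a: +{a}
  S via S→a A: +{a}
  S via S→b S a: +{b}
  S via S→c c: +{c}
  FIRST[S]={a,b,c}  FIRST[A]={a,b}  FIRST[B]={b}  FIRST[C]={a}
iter 2:
  C via C→S S b: +{b,c}
  FIRST[S]={a,b,c}  FIRST[A]={a,b}  FIRST[B]={b}  FIRST[C]={a,b,c}
iter 3: done
  FIRST[S]={a,b,c}  FIRST[A]={a,b}  FIRST[B]={b}  FIRST[C]={a,b,c}

FIRST(C) = ["a", "b", "c"]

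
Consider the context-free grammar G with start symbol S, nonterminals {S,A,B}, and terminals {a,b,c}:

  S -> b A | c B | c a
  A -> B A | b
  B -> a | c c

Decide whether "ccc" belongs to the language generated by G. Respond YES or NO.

CNF form of G:
  S -> T0 B | T0 T2 | T1 A
  A -> B A | b
  B -> T0 T0 | a
  T0 -> c
  T1 -> b
  T2 -> a

Fill CYK table bottom-up:
  [0..0]={T0}  "c"  orig:{}
  [1..1]={T0}  "c"  orig:{}
  [2..2]={T0}  "c"  orig:{}
  [0..1]={B}  "cc"
  [1..2]={B}  "cc"
  [0..2]={S}  "ccc"

S ∈ T[0,2] ⇒ YES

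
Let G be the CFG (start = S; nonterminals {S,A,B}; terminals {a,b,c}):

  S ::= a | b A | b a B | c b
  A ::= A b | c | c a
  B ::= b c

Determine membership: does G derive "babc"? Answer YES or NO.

CNF form of G:
  S -> T0 A | T0 X3 | T1 T0 | a
  A -> A T0 | T1 T2 | c
  B -> T0 T1
  T0 -> b
  T1 -> c
  T2 -> a
  X3 -> T2 B

CYK table (by increasing span):
  [0..0]={T0}  "b"  orig:{}
  [1..1]={S,T2}  "a"  orig:{S}
  [2..2]={T0}  "b"  orig:{}
  [3..3]={A,T1}  "c"  orig:{A}
  [0..1]=∅  "ba"
  [1..2]=∅  "ab"
  [2..3]={B,S}  "bc"
  [0..2]=∅  "bab"
  [1..3]={X3}  "abc"  orig:{}
  [0..3]={S}  "babc"

S ∈ T[0,3] ⇒ YES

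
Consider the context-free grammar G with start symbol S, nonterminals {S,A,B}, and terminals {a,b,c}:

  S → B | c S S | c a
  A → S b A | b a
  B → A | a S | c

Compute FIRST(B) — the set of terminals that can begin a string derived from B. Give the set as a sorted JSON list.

FIRST sets, iterate to fixpoint:
[1]
  A via A→b a: +{b}
  B via B→A: +{b}
  B via B→a S: +{a}
  B via B→c: +{c}
  S via S→B: +{a,b,c}
  FIRST[S]={a,b,c}  FIRST[A]={b}  FIRST[B]={a,b,c}
[2]
  A via A→S b A: +{a,c}
  FIRST[S]={a,b,c}  FIRST[A]={a,b,c}  FIRST[B]={a,b,c}
[3] (no change)
  FIRST[S]={a,b,c}  FIRST[A]={a,b,c}  FIRST[B]={a,b,c}

FIRST(B) = ["a", "b", "c"]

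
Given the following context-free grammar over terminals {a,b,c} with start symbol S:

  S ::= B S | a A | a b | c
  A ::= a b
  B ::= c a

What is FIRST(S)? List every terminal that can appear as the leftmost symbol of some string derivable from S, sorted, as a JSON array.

FIRST iteration:
round 1:
  A via A→a b: +{a}
  B via B→c a: +{c}
  S via S→B S: +{c}
  S via S→a A: +{a}
  S: {a,c}  A: {a}  B: {c}
round 2: done
  S: {a,c}  A: {a}  B: {c}

FIRST(S) = ["a", "c"]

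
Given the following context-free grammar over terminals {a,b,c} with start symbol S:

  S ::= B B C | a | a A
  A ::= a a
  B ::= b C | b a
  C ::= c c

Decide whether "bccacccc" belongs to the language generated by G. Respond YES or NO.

Convert to CNF:
  S -> B X3 | T0 A | a
  A -> T0 T0
  B -> T1 C | T1 T0
  C -> T2 T2
  T0 -> a
  T1 -> b
  T2 -> c
  X3 -> B C

CYK fill:
  [0..0]={T1}  "b"  orig:{}
  [1..1]={T2}  "c"  orig:{}
  [2..2]={T2}  "c"  orig:{}
  [3..3]={S,T0}  "a"  orig:{S}
  [4..4]={T2}  "c"  orig:{}
  [5..5]={T2}  "c"  orig:{}
  [6..6]={T2}  "c"  orig:{}
  [7..7]={T2}  "c"  orig:{}
  [0..1]=∅  "bc"
  [1..2]={C}  "cc"
  [2..3]=∅  "ca"
  [3..4]=∅  "ac"
  [4..5]={C}  "cc"
  [5..6]={C}  "cc"
  [6..7]={C}  "cc"
  [0..2]={B}  "bcc"
  [1..3]=∅  "cca"
  [2..4]=∅  "cac"
  [3..5]=∅  "acc"
  [4..6]=∅  "ccc"
  [5..7]=∅  "ccc"
  [0..3]=∅  "bcca"
  [1..4]=∅  "ccac"
  [2..5]=∅  "cacc"
  [3..6]=∅  "accc"
  [4..7]=∅  "cccc"
  [0..4]=∅  "bccac"
  [1..5]=∅  "ccacc"
  [2..6]=∅  "caccc"
  [3..7]=∅  "acccc"
  [0..5]=∅  "bccacc"
  [1..6]=∅  "ccaccc"
  [2..7]=∅  "cacccc"
  [0..6]=∅  "bccaccc"
  [1..7]=∅  "ccacccc"
  [0..7]=∅  "bccacccc"

S ∉ T[0,7] ⇒ NO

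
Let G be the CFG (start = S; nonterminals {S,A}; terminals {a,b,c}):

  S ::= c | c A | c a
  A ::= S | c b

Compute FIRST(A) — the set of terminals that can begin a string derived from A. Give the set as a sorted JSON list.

FIRST iteration:
[1]
  A via A→c b: +{c}
  S via S→c: +{c}
  FIRST[S]={c}  FIRST[A]={c}
[2] (stable)
  FIRST[S]={c}  FIRST[A]={c}

FIRST(A) = ["c"]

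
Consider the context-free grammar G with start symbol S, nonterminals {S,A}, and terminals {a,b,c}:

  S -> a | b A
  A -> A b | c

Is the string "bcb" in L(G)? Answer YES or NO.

Convert to CNF:
  S -> T0 A | a
  A -> A T0 | c
  T0 -> b

CYK fill:
  [0..0]={T0}  "b"  orig:{}
  [1..1]={A}  "c"
  [2..2]={T0}  "b"  orig:{}
  [0..1]={S}  "bc"
  [1..2]={A}  "cb"
  [0..2]={S}  "bcb"

S ∈ T[0,2] ⇒ YES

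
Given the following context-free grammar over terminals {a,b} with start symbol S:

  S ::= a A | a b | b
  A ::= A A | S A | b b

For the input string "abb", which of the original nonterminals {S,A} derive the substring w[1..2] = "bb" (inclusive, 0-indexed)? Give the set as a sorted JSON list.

CNF form of G:
  S -> T1 A | T1 T0 | b
  A -> A A | S A | T0 T0
  T0 -> b
  T1 -> a

Fill CYK table bottom-up, restricted to cells inside w[1..2]:
  cell(1,1) b: {S,T0}  orig:{S}
  cell(2,2) b: {S,T0}  orig:{S}
  cell(1,2) bb: {A}

Original NTs in T[1,2] deriving "bb": ["A"]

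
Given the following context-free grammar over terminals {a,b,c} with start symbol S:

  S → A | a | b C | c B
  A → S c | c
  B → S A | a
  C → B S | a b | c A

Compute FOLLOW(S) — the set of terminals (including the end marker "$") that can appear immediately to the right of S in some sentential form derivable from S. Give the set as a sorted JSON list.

Compute FIRST by fixpoint:
iter 1:
  A via A→c: +{c}
  B via B→a: +{a}
  C via C→B S: +{a}
  C via C→c A: +{c}
  S via S→A: +{c}
  S via S→a: +{a}
  S via S→b C: +{b}
  S: {a,b,c}  A: {c}  B: {a}  C: {a,c}
iter 2:
  A via A→S c: +{a,b}
  B via B→S A: +{b,c}
  C via C→B S: +{b}
  S: {a,b,c}  A: {a,b,c}  B: {a,b,c}  C: {a,b,c}
iter 3: done
  S: {a,b,c}  A: {a,b,c}  B: {a,b,c}  C: {a,b,c}

Compute FOLLOW by fixpoint:
initialize: $ ∈ FOLLOW(S)
round 1:
  A→S c: FOLLOW(S) ⊇ FIRST(c) = {c}; new: +{c}
  B→S A: FOLLOW(S) ⊇ FIRST(A) = {a,b,c}; new: +{a,b}
  C→B S: FOLLOW(B) ⊇ FIRST(S) = {a,b,c}; new: +{a,b,c}
  S→A: FOLLOW(A) ⊇ FOLLOW(S) ⊇ {$,a,b,c}; new: +{$,a,b,c}
  S→b C: FOLLOW(C) ⊇ FOLLOW(S) ⊇ {$,a,b,c}; new: +{$,a,b,c}
  S→c B: FOLLOW(B) ⊇ FOLLOW(S) ⊇ {$,a,b,c}; new: +{$}
  FOLLOW(S)={$,a,b,c}  FOLLOW(A)={$,a,b,c}  FOLLOW(B)={$,a,b,c}  FOLLOW(C)={$,a,b,c}
round 2: (stable)
  FOLLOW(S)={$,a,b,c}  FOLLOW(A)={$,a,b,c}  FOLLOW(B)={$,a,b,c}  FOLLOW(C)={$,a,b,c}

FOLLOW(S) = ["$", "a", "b", "c"]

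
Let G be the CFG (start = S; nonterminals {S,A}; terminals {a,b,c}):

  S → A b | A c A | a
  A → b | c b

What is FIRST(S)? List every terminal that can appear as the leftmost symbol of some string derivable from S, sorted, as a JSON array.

FIRST sets, iterate to fixpoint:
iter 1:
  A via A→b: +{b}
  A via A→c b: +{c}
  S via S→A b: +{b,c}
  S via S→a: +{a}
  S: {a,b,c}  A: {b,c}
iter 2: done
  S: {a,b,c}  A: {b,c}

FIRST(S) = ["a", "b", "c"]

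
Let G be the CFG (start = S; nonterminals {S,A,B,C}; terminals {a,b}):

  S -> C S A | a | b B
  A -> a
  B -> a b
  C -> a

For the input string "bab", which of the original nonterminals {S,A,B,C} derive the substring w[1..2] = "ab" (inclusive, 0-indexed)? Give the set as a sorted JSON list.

Convert to CNF:
  S -> C X2 | T1 B | a
  A -> a
  B -> T0 T1
  C -> a
  T0 -> a
  T1 -> b
  X2 -> S A

CYK table (by increasing span) — only the sub-triangle for w[1..2]:
  [1..1]={A,C,S,T0}  "a"  orig:{A,C,S}
  [2..2]={T1}  "b"  orig:{}
  [1..2]={B}  "ab"

Original NTs in T[1,2] deriving "ab": ["B"]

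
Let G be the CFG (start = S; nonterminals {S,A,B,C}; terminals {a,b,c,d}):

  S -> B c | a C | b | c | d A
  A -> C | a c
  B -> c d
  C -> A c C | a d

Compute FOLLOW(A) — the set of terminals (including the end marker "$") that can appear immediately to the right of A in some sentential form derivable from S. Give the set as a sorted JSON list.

Compute FIRST by fixpoint:
pass 1:
  A via A→a c: +{a}
  B via B→c d: +{c}
  C via C→A c C: +{a}
  S via S→B c: +{c}
  S via S→a C: +{a}
  S via S→b: +{b}
  S via S→d A: +{d}
  FIRST(S)={a,b,c,d}  FIRST(A)={a}  FIRST(B)={c}  FIRST(C)={a}
pass 2: (stable)
  FIRST(S)={a,b,c,d}  FIRST(A)={a}  FIRST(B)={c}  FIRST(C)={a}

FOLLOW iteration:
initialize: $ ∈ FOLLOW(S)
[1]
  C→A c C: FOLLOW(A) ⊇ FIRST(c) = {c}; new: +{c}
  S→B c: FOLLOW(B) ⊇ FIRST(c) = {c}; new: +{c}
  S→a C: FOLLOW(C) ⊇ FOLLOW(S) ⊇ {$}; new: +{$}
  S→d A: FOLLOW(A) ⊇ FOLLOW(S) ⊇ {$}; new: +{$}
  S: {$}  A: {$,c}  B: {c}  C: {$}
[2]
  A→C: FOLLOW(C) ⊇ FOLLOW(A) ⊇ {$,c}; new: +{c}
  S: {$}  A: {$,c}  B: {c}  C: {$,c}
[3] (no change)
  S: {$}  A: {$,c}  B: {c}  C: {$,c}

FOLLOW(A) = ["$", "c"]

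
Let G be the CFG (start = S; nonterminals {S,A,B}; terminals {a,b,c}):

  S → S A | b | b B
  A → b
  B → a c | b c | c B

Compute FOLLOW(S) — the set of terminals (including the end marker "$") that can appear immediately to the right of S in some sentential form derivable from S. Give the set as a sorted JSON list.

Compute FIRST by fixpoint:
round 1:
  A via A→b: +{b}
  B via B→a c: +{a}
  B via B→b c: +{b}
  B via B→c B: +{c}
  S via S→b: +{b}
  FIRST[S]={b}  FIRST[A]={b}  FIRST[B]={a,b,c}
round 2: — fixpoint
  FIRST[S]={b}  FIRST[A]={b}  FIRST[B]={a,b,c}

FOLLOW sets:
FOLLOW(S) := {$}
round 1:
  S→S A: FOLLOW(S) ⊇ FIRST(A) = {b}; new: +{b}
  S→S A: FOLLOW(A) ⊇ FOLLOW(S) ⊇ {$,b}; new: +{$,b}
  S→b B: FOLLOW(B) ⊇ FOLLOW(S) ⊇ {$,b}; new: +{$,b}
  S: {$,b}  A: {$,b}  B: {$,b}
round 2: (no change)
  S: {$,b}  A: {$,b}  B: {$,b}

FOLLOW(S) = ["$", "b"]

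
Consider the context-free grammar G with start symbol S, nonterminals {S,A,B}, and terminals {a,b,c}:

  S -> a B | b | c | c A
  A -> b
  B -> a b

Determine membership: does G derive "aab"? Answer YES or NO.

CNF form of G:
  S -> T0 B | T2 A | b | c
  A -> b
  B -> T0 T1
  T0 -> a
  T1 -> b
  T2 -> c

CYK table (by increasing span):
  cell(0,0) a: {T0}  orig:{}
  cell(1,1) a: {T0}  orig:{}
  cell(2,2) b: {A,S,T1}  orig:{A,S}
  cell(0,1) aa: ∅
  cell(1,2) ab: {B}
  cell(0,2) aab: {S}

S ∈ T[0,2] ⇒ YES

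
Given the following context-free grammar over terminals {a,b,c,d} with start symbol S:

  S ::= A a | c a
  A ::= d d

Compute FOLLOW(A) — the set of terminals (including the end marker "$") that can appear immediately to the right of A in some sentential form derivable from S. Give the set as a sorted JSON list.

Compute FIRST by fixpoint:
iter 1:
  A via A→d d: +{d}
  S via S→A a: +{d}
  S via S→c a: +{c}
  FIRST[S]={c,d}  FIRST[A]={d}
iter 2: (stable)
  FIRST[S]={c,d}  FIRST[A]={d}

FOLLOW iteration:
seed FOLLOW(S) with $
pass 1:
  S→A a: FOLLOW(A) ⊇ FIRST(a) = {a}; new: +{a}
  FOLLOW(S)={$}  FOLLOW(A)={a}
pass 2: (no change)
  FOLLOW(S)={$}  FOLLOW(A)={a}

FOLLOW(A) = ["a"]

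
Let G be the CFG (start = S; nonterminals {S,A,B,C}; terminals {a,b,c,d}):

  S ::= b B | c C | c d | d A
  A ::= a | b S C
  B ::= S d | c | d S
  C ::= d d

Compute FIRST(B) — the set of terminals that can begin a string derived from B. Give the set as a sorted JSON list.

FIRST iteration:
round 1:
  A via A→a: +{a}
  A via A→b S C: +{b}
  B via B→c: +{c}
  B via B→d S: +{d}
  C via C→d d: +{d}
  S via S→b B: +{b}
  S via S→c C: +{c}
  S via S→d A: +{d}
  FIRST[S]={b,c,d}  FIRST[A]={a,b}  FIRST[B]={c,d}  FIRST[C]={d}
round 2:
  B via B→S d: +{b}
  FIRST[S]={b,c,d}  FIRST[A]={a,b}  FIRST[B]={b,c,d}  FIRST[C]={d}
round 3: (stable)
  FIRST[S]={b,c,d}  FIRST[A]={a,b}  FIRST[B]={b,c,d}  FIRST[C]={d}

FIRST(B) = ["b", "c", "d"]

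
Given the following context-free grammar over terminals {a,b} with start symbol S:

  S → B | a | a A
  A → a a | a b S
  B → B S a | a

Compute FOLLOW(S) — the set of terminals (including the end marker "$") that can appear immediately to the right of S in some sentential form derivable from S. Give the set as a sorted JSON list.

FIRST iteration:
[1]
  A via A→a a: +{a}
  B via B→a: +{a}
  S via S→B: +{a}
  FIRST[S]={a}  FIRST[A]={a}  FIRST[B]={a}
[2] (no change)
  FIRST[S]={a}  FIRST[A]={a}  FIRST[B]={a}

Compute FOLLOW by fixpoint:
initialize: $ ∈ FOLLOW(S)
pass 1:
  B→B S a: FOLLOW(B) ⊇ FIRST(S) = {a}; new: +{a}
  B→B S a: FOLLOW(S) ⊇ FIRST(a) = {a}; new: +{a}
  S→B: FOLLOW(B) ⊇ FOLLOW(S) ⊇ {$,a}; new: +{$}
  S→a A: FOLLOW(A) ⊇ FOLLOW(S) ⊇ {$,a}; new: +{$,a}
  S: {$,a}  A: {$,a}  B: {$,a}
pass 2: done
  S: {$,a}  A: {$,a}  B: {$,a}

FOLLOW(S) = ["$", "a"]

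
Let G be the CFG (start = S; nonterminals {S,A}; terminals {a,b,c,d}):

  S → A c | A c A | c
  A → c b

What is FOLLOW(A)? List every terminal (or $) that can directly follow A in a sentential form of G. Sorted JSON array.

FIRST iteration:
round 1:
  A via A→c b: +{c}
  S via S→A c: +{c}
  FIRST[S]={c}  FIRST[A]={c}
round 2: (no change)
  FIRST[S]={c}  FIRST[A]={c}

FOLLOW iteration:
seed FOLLOW(S) with $
pass 1:
  S→A c: FOLLOW(A) ⊇ FIRST(c) = {c}; new: +{c}
  S→A c A: FOLLOW(A) ⊇ FOLLOW(S) ⊇ {$}; new: +{$}
  FOLLOW(S)={$}  FOLLOW(A)={$,c}
pass 2: (no change)
  FOLLOW(S)={$}  FOLLOW(A)={$,c}

FOLLOW(A) = ["$", "c"]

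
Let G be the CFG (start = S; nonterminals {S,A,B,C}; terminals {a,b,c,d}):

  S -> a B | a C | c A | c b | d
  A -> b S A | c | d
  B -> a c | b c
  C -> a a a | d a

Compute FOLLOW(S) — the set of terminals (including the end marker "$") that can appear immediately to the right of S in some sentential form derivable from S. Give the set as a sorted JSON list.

FIRST iteration:
[1]
  A via A→b S A: +{b}
  A via A→c: +{c}
  A via A→d: +{d}
  B via B→a c: +{a}
  B via B→b c: +{b}
  C via C→a a a: +{a}
  C via C→d a: +{d}
  S via S→a B: +{a}
  S via S→c A: +{c}
  S via S→d: +{d}
  S: {a,c,d}  A: {b,c,d}  B: {a,b}  C: {a,d}
[2] done
  S: {a,c,d}  A: {b,c,d}  B: {a,b}  C: {a,d}

FOLLOW sets:
seed FOLLOW(S) with $
iter 1:
  A→b S A: FOLLOW(S) ⊇ FIRST(A) = {b,c,d}; new: +{b,c,d}
  S→a B: FOLLOW(B) ⊇ FOLLOW(S) ⊇ {$,b,c,d}; new: +{$,b,c,d}
  S→a C: FOLLOW(C) ⊇ FOLLOW(S) ⊇ {$,b,c,d}; new: +{$,b,c,d}
  S→c A: FOLLOW(A) ⊇ FOLLOW(S) ⊇ {$,b,c,d}; new: +{$,b,c,d}
  FOLLOW(S)={$,b,c,d}  FOLLOW(A)={$,b,c,d}  FOLLOW(B)={$,b,c,d}  FOLLOW(C)={$,b,c,d}
iter 2: (stable)
  FOLLOW(S)={$,b,c,d}  FOLLOW(A)={$,b,c,d}  FOLLOW(B)={$,b,c,d}  FOLLOW(C)={$,b,c,d}

FOLLOW(S) = ["$", "b", "c", "d"]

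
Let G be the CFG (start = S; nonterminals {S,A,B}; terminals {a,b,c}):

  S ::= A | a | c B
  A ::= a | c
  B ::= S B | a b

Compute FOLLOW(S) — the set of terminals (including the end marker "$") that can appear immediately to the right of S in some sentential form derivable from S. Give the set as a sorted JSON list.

Compute FIRST by fixpoint:
iter 1:
  A via A→a: +{a}
  A via A→c: +{c}
  B via B→a b: +{a}
  S via S→A: +{a,c}
  FIRST(S)={a,c}  FIRST(A)={a,c}  FIRST(B)={a}
iter 2:
  B via B→S B: +{c}
  FIRST(S)={a,c}  FIRST(A)={a,c}  FIRST(B)={a,c}
iter 3: (no change)
  FIRST(S)={a,c}  FIRST(A)={a,c}  FIRST(B)={a,c}

Compute FOLLOW by fixpoint:
seed FOLLOW(S) with $
iter 1:
  B→S B: FOLLOW(S) ⊇ FIRST(B) = {a,c}; new: +{a,c}
  S→A: FOLLOW(A) ⊇ FOLLOW(S) ⊇ {$,a,c}; new: +{$,a,c}
  S→c B: FOLLOW(B) ⊇ FOLLOW(S) ⊇ {$,a,c}; new: +{$,a,c}
  FOLLOW(S)={$,a,c}  FOLLOW(A)={$,a,c}  FOLLOW(B)={$,a,c}
iter 2: (no change)
  FOLLOW(S)={$,a,c}  FOLLOW(A)={$,a,c}  FOLLOW(B)={$,a,c}

FOLLOW(S) = ["$", "a", "c"]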